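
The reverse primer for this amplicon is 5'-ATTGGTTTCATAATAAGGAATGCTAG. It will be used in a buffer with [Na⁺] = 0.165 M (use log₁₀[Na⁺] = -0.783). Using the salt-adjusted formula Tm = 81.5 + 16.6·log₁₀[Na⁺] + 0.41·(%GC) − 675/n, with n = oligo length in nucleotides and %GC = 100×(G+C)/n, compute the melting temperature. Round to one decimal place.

Length n = 26. Base counts: C=2, A=9, T=9, G=6
G+C = 8, so %GC = 8/26 × 100 = 30.769%
Salt term: 16.6 × (-0.783) = -12.998
GC term: 0.41 × 30.769 = 12.615; length term: −675/26 = −25.962
Tm = 81.5 + (-12.998) + 12.615 − 25.962 = 55.155 → 55.2°C

55.2°C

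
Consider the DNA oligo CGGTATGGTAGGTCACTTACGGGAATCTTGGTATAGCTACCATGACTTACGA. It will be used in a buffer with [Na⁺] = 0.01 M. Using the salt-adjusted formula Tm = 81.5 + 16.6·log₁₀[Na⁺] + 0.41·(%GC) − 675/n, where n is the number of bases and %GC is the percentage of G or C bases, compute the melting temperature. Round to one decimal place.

54.2°C

Length n = 52. Counting bases: G=14, T=15, A=13, C=10
G+C = 24, so %GC = 24/52 × 100 = 46.154%
Salt term: 16.6 × (-2) = -33.2
GC term: 0.41 × 46.154 = 18.923; length term: −675/52 = −12.981
Tm = 81.5 + (-33.2) + 18.923 − 12.981 = 54.242 → 54.2°C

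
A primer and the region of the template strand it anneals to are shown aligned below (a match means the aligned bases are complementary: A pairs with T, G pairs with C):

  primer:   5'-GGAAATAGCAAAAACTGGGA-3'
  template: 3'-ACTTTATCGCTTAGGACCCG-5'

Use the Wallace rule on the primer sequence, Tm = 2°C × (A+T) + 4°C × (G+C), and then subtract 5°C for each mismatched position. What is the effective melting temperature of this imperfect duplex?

Primer base counts: A=10, T=2, G=6, C=2 → A+T=12, G+C=8
Perfect-match Tm = 2(12) + 4(8) = 24 + 32 = 56°C
Mismatches (positions where the bases are not complementary): 5 (at positions 1, 10, 13, 14, 20)
Effective Tm = 56 − 5×5 = 56 − 25 = 31°C

31°C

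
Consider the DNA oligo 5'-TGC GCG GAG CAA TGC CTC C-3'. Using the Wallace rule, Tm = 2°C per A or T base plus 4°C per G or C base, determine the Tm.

Scanning the sequence gives T=3, A=3, G=6, C=7.
A+T = 6, G+C = 13
Tm = 4·13 + 2·6 = 52 + 12 = 64°C

64°C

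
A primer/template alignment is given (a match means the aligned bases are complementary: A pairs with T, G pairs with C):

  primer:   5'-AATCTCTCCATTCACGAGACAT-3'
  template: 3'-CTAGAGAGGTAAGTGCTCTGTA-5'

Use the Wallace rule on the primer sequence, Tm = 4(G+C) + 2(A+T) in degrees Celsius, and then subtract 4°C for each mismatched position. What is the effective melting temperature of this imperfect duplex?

58°C

Primer base counts: A=7, T=6, G=2, C=7 → A+T=13, G+C=9
Perfect-match Tm = 2(13) + 4(9) = 26 + 36 = 62°C
Mismatches (positions where the bases are not complementary): 1 (at position 1)
Effective Tm = 62 − 1×4 = 62 − 4 = 58°C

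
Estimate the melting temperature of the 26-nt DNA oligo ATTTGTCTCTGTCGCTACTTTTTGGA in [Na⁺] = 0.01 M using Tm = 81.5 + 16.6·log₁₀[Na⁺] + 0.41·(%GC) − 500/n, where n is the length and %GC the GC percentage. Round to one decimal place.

44.8°C

Length n = 26. Counting bases: A=3, C=5, G=5, T=13
G+C = 10, so %GC = 10/26 × 100 = 38.462%
Salt term: 16.6 × (-2) = -33.2
GC term: 0.41 × 38.462 = 15.769; length term: −500/26 = −19.231
Tm = 81.5 + (-33.2) + 15.769 − 19.231 = 44.838 → 44.8°C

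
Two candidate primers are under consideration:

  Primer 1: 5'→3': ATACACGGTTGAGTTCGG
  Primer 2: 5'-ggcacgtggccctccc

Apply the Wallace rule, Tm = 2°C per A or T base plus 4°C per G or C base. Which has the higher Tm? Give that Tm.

Primer 1: A+T=9, G+C=9 → Tm = 2(9)+4(9) = 54°C
Primer 2: A+T=3, G+C=13 → Tm = 2(3)+4(13) = 58°C
54°C vs 58°C → primer 2 is higher.

Primer 2, 58°C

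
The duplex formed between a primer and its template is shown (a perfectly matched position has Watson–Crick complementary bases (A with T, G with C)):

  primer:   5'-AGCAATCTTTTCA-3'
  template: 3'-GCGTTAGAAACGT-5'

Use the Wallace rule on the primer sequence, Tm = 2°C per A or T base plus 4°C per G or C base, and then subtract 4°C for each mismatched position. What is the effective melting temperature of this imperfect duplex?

Primer base counts: A=4, T=5, G=1, C=3 → A+T=9, G+C=4
Perfect-match Tm = 2(9) + 4(4) = 18 + 16 = 34°C
Mismatches (positions where the bases are not complementary): 2 (at positions 1, 11)
Effective Tm = 34 − 2×4 = 34 − 8 = 26°C

26°C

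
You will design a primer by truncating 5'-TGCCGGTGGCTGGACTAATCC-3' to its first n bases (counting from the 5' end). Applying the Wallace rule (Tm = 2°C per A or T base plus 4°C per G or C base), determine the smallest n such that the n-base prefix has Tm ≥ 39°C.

n = 12

First 11 bases: TGCCGGTGGCT → Tm = 38°C (< 39°C)
First 12 bases: TGCCGGTGGCTG → Tm = 42°C (≥ 39°C)
Each additional base adds 2°C (A/T) or 4°C (G/C), so Tm is non-decreasing in n; n = 12 is the first length to reach 39°C.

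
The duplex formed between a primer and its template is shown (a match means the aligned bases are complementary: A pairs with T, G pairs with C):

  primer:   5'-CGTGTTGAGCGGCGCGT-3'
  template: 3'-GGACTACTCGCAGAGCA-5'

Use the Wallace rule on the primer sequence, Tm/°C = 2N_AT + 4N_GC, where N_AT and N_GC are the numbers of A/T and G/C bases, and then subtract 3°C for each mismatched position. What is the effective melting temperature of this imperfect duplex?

46°C

Primer base counts: A=1, T=4, G=8, C=4 → A+T=5, G+C=12
Perfect-match Tm = 2(5) + 4(12) = 10 + 48 = 58°C
Mismatches (positions where the bases are not complementary): 4 (at positions 2, 5, 12, 14)
Effective Tm = 58 − 4×3 = 58 − 12 = 46°C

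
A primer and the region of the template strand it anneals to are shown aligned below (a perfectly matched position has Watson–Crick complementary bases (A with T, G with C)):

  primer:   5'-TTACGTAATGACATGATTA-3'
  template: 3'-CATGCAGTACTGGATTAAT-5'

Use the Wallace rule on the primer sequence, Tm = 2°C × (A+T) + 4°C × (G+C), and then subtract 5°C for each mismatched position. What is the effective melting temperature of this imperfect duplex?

Primer base counts: A=7, T=7, G=3, C=2 → A+T=14, G+C=5
Perfect-match Tm = 2(14) + 4(5) = 28 + 20 = 48°C
Mismatches (positions where the bases are not complementary): 4 (at positions 1, 7, 13, 15)
Effective Tm = 48 − 4×5 = 48 − 20 = 28°C

28°C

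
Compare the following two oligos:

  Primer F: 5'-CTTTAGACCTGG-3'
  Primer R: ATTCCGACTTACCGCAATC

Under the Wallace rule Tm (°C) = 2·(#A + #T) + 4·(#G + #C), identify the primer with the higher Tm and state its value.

Primer F: A+T=6, G+C=6 → Tm = 2(6)+4(6) = 36°C
Primer R: A+T=10, G+C=9 → Tm = 2(10)+4(9) = 56°C
36°C vs 56°C → primer R is higher.

Primer R, 56°C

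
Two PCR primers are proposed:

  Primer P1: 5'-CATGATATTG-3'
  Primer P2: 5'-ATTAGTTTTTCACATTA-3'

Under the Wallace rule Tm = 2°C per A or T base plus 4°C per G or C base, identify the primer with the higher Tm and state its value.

Primer P2, 40°C

Primer P1: A+T=7, G+C=3 → Tm = 2(7)+4(3) = 26°C
Primer P2: A+T=14, G+C=3 → Tm = 2(14)+4(3) = 40°C
26°C vs 40°C → primer P2 is higher.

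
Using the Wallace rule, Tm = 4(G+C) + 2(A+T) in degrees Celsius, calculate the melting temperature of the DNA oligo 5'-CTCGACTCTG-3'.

32°C

T=3, C=4, G=2, A=1
AT pairs contribute 4, GC pairs contribute 6.
Tm = 2(4) + 4(6) = 8 + 24 = 32°C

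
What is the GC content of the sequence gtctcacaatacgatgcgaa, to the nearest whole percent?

Scanning the sequence gives T=4, G=4, A=7, C=5.
G+C = 4 + 5 = 9 out of 20 bases
%GC = 9/20 × 100 = 45% ≈ 45%

45%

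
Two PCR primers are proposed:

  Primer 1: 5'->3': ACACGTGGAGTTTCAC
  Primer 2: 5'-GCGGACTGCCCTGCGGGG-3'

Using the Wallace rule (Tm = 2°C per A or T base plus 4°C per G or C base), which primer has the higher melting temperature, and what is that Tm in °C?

Primer 1: A+T=8, G+C=8 → Tm = 2(8)+4(8) = 48°C
Primer 2: A+T=3, G+C=15 → Tm = 2(3)+4(15) = 66°C
48°C vs 66°C → primer 2 is higher.

Primer 2, 66°C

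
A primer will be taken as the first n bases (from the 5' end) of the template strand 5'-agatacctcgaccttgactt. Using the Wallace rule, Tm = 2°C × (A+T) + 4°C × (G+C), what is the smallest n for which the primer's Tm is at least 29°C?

First 9 bases: AGATACCTC → Tm = 26°C (< 29°C)
First 10 bases: AGATACCTCG → Tm = 30°C (≥ 29°C)
Each additional base adds 2°C (A/T) or 4°C (G/C), so Tm is non-decreasing in n; n = 10 is the first length to reach 29°C.

n = 10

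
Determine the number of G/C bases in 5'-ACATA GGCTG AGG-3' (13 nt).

Counting bases: G=5, C=2, T=2, A=4
Total G or C: 5 + 2 = 7

7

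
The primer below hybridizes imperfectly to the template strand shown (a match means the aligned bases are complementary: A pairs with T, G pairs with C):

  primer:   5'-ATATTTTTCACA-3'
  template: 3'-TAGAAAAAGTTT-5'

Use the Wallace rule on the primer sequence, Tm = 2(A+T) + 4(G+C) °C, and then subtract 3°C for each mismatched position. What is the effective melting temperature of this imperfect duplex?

Primer base counts: A=4, T=6, G=0, C=2 → A+T=10, G+C=2
Perfect-match Tm = 2(10) + 4(2) = 20 + 8 = 28°C
Mismatches (positions where the bases are not complementary): 2 (at positions 3, 11)
Effective Tm = 28 − 2×3 = 28 − 6 = 22°C

22°C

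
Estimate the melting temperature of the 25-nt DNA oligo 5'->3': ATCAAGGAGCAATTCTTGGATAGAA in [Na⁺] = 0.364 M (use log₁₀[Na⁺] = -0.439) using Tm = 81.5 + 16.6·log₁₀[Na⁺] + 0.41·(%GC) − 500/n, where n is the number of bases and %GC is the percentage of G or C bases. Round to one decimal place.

69.0°C

Length n = 25. Base counts: C=3, T=6, A=10, G=6
G+C = 9, so %GC = 9/25 × 100 = 36%
Salt term: 16.6 × (-0.439) = -7.287
GC term: 0.41 × 36 = 14.76; length term: −500/25 = −20
Tm = 81.5 + (-7.287) + 14.76 − 20 = 68.973 → 69.0°C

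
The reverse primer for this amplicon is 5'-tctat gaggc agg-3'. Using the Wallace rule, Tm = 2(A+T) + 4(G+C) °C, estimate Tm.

C=2, T=3, A=3, G=5
AT pairs contribute 6, GC pairs contribute 7.
Tm = 2(6) + 4(7) = 12 + 28 = 40°C

40°C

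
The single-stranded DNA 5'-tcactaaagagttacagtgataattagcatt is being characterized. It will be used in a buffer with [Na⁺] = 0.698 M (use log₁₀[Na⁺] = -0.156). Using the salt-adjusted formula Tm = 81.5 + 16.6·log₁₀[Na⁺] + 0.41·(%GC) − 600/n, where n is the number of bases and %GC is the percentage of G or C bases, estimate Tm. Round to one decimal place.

Length n = 31. Base counts: G=5, T=10, A=12, C=4
G+C = 9, so %GC = 9/31 × 100 = 29.032%
Salt term: 16.6 × (-0.156) = -2.59
GC term: 0.41 × 29.032 = 11.903; length term: −600/31 = −19.355
Tm = 81.5 + (-2.59) + 11.903 − 19.355 = 71.458 → 71.5°C

71.5°C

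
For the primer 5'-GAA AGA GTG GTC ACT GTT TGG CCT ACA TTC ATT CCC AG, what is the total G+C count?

Counting bases: T=11, C=9, G=9, A=9
G+C = 9 + 9 = 18

18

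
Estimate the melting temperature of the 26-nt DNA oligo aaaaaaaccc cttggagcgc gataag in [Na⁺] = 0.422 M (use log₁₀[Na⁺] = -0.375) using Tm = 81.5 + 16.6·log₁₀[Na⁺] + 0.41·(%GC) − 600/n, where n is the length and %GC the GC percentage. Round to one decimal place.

71.1°C

Length n = 26. Counting bases: A=11, T=3, G=6, C=6
G+C = 12, so %GC = 12/26 × 100 = 46.154%
Salt term: 16.6 × (-0.375) = -6.225
GC term: 0.41 × 46.154 = 18.923; length term: −600/26 = −23.077
Tm = 81.5 + (-6.225) + 18.923 − 23.077 = 71.121 → 71.1°C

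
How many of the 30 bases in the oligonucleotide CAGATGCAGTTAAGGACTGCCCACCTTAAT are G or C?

Base counts: A=9, G=6, T=7, C=8
Total G or C: 6 + 8 = 14

14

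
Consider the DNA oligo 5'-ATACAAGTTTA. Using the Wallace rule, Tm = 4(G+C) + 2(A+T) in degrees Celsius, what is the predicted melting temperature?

26°C

Scanning the sequence gives C=1, T=4, G=1, A=5.
AT pairs contribute 9, GC pairs contribute 2.
Tm = 2×9 + 4×2 = 26°C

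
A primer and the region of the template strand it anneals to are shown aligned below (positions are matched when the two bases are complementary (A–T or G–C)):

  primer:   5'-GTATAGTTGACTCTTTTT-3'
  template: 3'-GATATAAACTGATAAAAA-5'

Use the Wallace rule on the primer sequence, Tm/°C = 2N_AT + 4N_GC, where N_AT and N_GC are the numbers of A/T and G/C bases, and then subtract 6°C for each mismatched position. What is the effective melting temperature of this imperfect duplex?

Primer base counts: A=3, T=10, G=3, C=2 → A+T=13, G+C=5
Perfect-match Tm = 2(13) + 4(5) = 26 + 20 = 46°C
Mismatches (positions where the bases are not complementary): 3 (at positions 1, 6, 13)
Effective Tm = 46 − 3×6 = 46 − 18 = 28°C

28°C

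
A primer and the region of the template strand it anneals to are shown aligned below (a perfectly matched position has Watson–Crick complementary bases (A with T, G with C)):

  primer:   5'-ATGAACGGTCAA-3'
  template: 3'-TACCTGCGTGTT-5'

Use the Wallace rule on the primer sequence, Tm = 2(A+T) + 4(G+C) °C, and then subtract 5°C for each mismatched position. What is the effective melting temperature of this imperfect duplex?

Primer base counts: A=5, T=2, G=3, C=2 → A+T=7, G+C=5
Perfect-match Tm = 2(7) + 4(5) = 14 + 20 = 34°C
Mismatches (positions where the bases are not complementary): 3 (at positions 4, 8, 9)
Effective Tm = 34 − 3×5 = 34 − 15 = 19°C

19°C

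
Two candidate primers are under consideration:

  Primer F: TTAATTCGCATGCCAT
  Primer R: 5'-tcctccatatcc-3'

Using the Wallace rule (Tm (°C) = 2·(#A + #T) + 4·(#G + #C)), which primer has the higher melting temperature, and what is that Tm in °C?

Primer F: A+T=10, G+C=6 → Tm = 2(10)+4(6) = 44°C
Primer R: A+T=6, G+C=6 → Tm = 2(6)+4(6) = 36°C
44°C vs 36°C → primer F is higher.

Primer F, 44°C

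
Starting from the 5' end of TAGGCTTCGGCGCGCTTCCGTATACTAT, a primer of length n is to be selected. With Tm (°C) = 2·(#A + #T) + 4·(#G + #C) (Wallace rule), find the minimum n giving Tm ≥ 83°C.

First 26 bases: TAGGCTTCGGCGCGCTTCCGTATACT → Tm = 82°C (< 83°C)
First 27 bases: TAGGCTTCGGCGCGCTTCCGTATACTA → Tm = 84°C (≥ 83°C)
Each additional base adds 2°C (A/T) or 4°C (G/C), so Tm is non-decreasing in n; n = 27 is the first length to reach 83°C.

n = 27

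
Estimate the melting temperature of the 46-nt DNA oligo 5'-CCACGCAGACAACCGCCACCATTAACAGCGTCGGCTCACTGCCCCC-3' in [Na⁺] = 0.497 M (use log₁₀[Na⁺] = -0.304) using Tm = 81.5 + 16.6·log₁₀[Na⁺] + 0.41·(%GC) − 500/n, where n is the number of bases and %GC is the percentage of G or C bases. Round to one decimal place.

92.3°C

Length n = 46. Scanning the sequence gives G=8, C=22, T=5, A=11.
G+C = 30, so %GC = 30/46 × 100 = 65.217%
Salt term: 16.6 × (-0.304) = -5.046
GC term: 0.41 × 65.217 = 26.739; length term: −500/46 = −10.87
Tm = 81.5 + (-5.046) + 26.739 − 10.87 = 92.323 → 92.3°C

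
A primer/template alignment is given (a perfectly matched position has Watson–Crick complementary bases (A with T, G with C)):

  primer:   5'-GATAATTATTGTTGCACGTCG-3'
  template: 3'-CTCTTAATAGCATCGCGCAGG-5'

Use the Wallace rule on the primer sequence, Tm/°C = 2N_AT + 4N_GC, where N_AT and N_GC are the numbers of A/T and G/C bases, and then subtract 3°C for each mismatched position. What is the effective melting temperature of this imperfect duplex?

Primer base counts: A=5, T=8, G=5, C=3 → A+T=13, G+C=8
Perfect-match Tm = 2(13) + 4(8) = 26 + 32 = 58°C
Mismatches (positions where the bases are not complementary): 5 (at positions 3, 10, 13, 16, 21)
Effective Tm = 58 − 5×3 = 58 − 15 = 43°C

43°C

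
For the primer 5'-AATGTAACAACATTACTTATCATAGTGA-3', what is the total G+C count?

Scanning the sequence gives C=4, G=3, T=9, A=12.
G+C = 3 + 4 = 7

7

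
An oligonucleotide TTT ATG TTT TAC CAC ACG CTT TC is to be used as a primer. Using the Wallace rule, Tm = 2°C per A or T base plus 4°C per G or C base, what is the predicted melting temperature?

Counting bases: A=4, G=2, T=11, C=6
So N_AT = 15 and N_GC = 8.
Tm = 4·8 + 2·15 = 32 + 30 = 62°C

62°C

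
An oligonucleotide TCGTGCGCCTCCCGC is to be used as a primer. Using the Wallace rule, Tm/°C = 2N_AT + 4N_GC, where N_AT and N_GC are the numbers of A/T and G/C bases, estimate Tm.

Counting bases: G=4, A=0, C=8, T=3
A+T = 3, G+C = 12
Tm = 4·12 + 2·3 = 48 + 6 = 54°C

54°C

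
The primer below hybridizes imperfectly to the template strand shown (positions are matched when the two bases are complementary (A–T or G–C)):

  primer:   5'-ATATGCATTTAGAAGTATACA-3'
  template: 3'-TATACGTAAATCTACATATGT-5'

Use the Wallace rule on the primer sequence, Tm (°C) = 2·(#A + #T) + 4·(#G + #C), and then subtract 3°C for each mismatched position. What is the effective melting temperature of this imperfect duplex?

Primer base counts: A=9, T=7, G=3, C=2 → A+T=16, G+C=5
Perfect-match Tm = 2(16) + 4(5) = 32 + 20 = 52°C
Mismatches (positions where the bases are not complementary): 1 (at position 14)
Effective Tm = 52 − 1×3 = 52 − 3 = 49°C

49°C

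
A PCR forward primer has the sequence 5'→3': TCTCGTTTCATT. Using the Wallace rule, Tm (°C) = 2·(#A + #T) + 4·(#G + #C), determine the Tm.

32°C

C=3, A=1, G=1, T=7
A+T = 8, G+C = 4
Tm = 4·4 + 2·8 = 16 + 16 = 32°C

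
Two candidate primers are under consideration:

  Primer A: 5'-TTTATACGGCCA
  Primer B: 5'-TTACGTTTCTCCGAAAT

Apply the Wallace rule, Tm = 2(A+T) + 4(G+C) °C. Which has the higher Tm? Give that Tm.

Primer A: A+T=7, G+C=5 → Tm = 2(7)+4(5) = 34°C
Primer B: A+T=11, G+C=6 → Tm = 2(11)+4(6) = 46°C
34°C vs 46°C → primer B is higher.

Primer B, 46°C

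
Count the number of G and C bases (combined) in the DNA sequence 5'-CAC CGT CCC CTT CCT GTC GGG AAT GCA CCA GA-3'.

A=6, G=7, T=6, C=13
G+C = 7 + 13 = 20

20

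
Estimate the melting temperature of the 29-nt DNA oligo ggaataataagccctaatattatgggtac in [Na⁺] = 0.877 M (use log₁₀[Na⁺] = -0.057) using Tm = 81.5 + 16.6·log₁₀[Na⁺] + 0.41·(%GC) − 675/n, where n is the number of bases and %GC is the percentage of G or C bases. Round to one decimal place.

71.4°C

Length n = 29. Counting bases: C=4, T=8, G=6, A=11
G+C = 10, so %GC = 10/29 × 100 = 34.483%
Salt term: 16.6 × (-0.057) = -0.946
GC term: 0.41 × 34.483 = 14.138; length term: −675/29 = −23.276
Tm = 81.5 + (-0.946) + 14.138 − 23.276 = 71.416 → 71.4°C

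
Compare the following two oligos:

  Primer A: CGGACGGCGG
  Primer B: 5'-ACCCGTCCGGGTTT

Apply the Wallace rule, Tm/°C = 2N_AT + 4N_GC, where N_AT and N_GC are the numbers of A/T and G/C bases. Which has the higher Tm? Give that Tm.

Primer B, 46°C

Primer A: A+T=1, G+C=9 → Tm = 2(1)+4(9) = 38°C
Primer B: A+T=5, G+C=9 → Tm = 2(5)+4(9) = 46°C
38°C vs 46°C → primer B is higher.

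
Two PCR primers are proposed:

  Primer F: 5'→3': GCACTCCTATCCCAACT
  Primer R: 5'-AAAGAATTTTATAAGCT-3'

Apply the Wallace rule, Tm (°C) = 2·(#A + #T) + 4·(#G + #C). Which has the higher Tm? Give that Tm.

Primer F: A+T=8, G+C=9 → Tm = 2(8)+4(9) = 52°C
Primer R: A+T=14, G+C=3 → Tm = 2(14)+4(3) = 40°C
52°C vs 40°C → primer F is higher.

Primer F, 52°C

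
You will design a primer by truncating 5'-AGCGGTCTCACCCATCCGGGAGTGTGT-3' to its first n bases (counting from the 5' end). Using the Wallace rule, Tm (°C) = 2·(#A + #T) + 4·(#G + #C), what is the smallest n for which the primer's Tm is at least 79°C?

n = 24

First 23 bases: AGCGGTCTCACCCATCCGGGAGT → Tm = 76°C (< 79°C)
First 24 bases: AGCGGTCTCACCCATCCGGGAGTG → Tm = 80°C (≥ 79°C)
Since every base adds ≥2°C, Tm only increases with n, so the threshold is first crossed at n = 24.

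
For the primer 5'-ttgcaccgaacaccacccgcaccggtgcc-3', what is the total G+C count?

C=14, A=6, G=6, T=3
Total G or C: 6 + 14 = 20

20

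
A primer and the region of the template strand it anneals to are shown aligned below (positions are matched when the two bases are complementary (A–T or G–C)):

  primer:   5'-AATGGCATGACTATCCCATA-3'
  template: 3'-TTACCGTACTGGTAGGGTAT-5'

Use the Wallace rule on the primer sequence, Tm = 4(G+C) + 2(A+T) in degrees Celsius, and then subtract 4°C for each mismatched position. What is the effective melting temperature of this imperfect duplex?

Primer base counts: A=7, T=5, G=3, C=5 → A+T=12, G+C=8
Perfect-match Tm = 2(12) + 4(8) = 24 + 32 = 56°C
Mismatches (positions where the bases are not complementary): 1 (at position 12)
Effective Tm = 56 − 1×4 = 56 − 4 = 52°C

52°C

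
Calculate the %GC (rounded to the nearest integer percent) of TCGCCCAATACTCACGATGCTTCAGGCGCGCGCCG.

66%

Base counts: C=14, T=6, A=6, G=9
G+C = 9 + 14 = 23 out of 35 bases
%GC = 23/35 × 100 = 65.71% ≈ 66%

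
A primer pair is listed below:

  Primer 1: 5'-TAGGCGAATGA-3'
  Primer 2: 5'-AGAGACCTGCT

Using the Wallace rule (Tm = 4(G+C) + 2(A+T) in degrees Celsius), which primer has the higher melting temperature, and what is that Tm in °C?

Primer 1: A+T=6, G+C=5 → Tm = 2(6)+4(5) = 32°C
Primer 2: A+T=5, G+C=6 → Tm = 2(5)+4(6) = 34°C
32°C vs 34°C → primer 2 is higher.

Primer 2, 34°C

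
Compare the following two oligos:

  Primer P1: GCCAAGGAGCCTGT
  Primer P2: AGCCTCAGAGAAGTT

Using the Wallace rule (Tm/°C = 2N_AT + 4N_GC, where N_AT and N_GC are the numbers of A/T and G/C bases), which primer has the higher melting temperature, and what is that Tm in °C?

Primer P1, 46°C

Primer P1: A+T=5, G+C=9 → Tm = 2(5)+4(9) = 46°C
Primer P2: A+T=8, G+C=7 → Tm = 2(8)+4(7) = 44°C
46°C vs 44°C → primer P1 is higher.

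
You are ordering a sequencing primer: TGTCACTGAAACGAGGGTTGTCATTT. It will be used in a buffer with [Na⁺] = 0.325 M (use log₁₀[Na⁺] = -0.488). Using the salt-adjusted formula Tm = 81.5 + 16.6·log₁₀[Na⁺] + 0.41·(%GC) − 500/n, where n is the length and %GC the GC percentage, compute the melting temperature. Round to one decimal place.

Length n = 26. C=4, A=6, G=7, T=9
G+C = 11, so %GC = 11/26 × 100 = 42.308%
Salt term: 16.6 × (-0.488) = -8.101
GC term: 0.41 × 42.308 = 17.346; length term: −500/26 = −19.231
Tm = 81.5 + (-8.101) + 17.346 − 19.231 = 71.514 → 71.5°C

71.5°C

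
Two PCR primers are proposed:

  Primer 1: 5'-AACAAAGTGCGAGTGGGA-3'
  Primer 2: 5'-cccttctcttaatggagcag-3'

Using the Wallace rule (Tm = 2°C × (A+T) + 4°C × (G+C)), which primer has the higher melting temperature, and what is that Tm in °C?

Primer 2, 60°C

Primer 1: A+T=9, G+C=9 → Tm = 2(9)+4(9) = 54°C
Primer 2: A+T=10, G+C=10 → Tm = 2(10)+4(10) = 60°C
54°C vs 60°C → primer 2 is higher.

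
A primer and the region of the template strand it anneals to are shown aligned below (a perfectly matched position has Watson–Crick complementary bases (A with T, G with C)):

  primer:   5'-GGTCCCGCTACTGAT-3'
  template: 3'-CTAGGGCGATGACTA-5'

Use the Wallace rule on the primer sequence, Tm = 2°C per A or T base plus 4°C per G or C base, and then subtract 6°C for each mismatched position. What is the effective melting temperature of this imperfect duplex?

42°C

Primer base counts: A=2, T=4, G=4, C=5 → A+T=6, G+C=9
Perfect-match Tm = 2(6) + 4(9) = 12 + 36 = 48°C
Mismatches (positions where the bases are not complementary): 1 (at position 2)
Effective Tm = 48 − 1×6 = 48 − 6 = 42°C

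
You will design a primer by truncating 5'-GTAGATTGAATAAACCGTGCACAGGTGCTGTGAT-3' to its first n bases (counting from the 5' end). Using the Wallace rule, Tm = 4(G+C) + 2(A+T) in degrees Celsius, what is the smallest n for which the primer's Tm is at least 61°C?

n = 22

First 21 bases: GTAGATTGAATAAACCGTGCA → Tm = 58°C (< 61°C)
First 22 bases: GTAGATTGAATAAACCGTGCAC → Tm = 62°C (≥ 61°C)
Each additional base adds 2°C (A/T) or 4°C (G/C), so Tm is non-decreasing in n; n = 22 is the first length to reach 61°C.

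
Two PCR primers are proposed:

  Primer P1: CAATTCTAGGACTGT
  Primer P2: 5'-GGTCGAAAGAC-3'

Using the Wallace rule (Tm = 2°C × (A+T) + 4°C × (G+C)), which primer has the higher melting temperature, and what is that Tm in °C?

Primer P1, 42°C

Primer P1: A+T=9, G+C=6 → Tm = 2(9)+4(6) = 42°C
Primer P2: A+T=5, G+C=6 → Tm = 2(5)+4(6) = 34°C
42°C vs 34°C → primer P1 is higher.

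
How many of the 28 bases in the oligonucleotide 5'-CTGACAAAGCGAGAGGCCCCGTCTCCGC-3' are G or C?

Base counts: A=6, G=8, T=3, C=11
G+C = 8 + 11 = 19

19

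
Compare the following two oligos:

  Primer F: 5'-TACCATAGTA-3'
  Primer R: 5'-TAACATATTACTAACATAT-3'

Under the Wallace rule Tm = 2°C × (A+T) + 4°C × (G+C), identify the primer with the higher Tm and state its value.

Primer F: A+T=7, G+C=3 → Tm = 2(7)+4(3) = 26°C
Primer R: A+T=16, G+C=3 → Tm = 2(16)+4(3) = 44°C
26°C vs 44°C → primer R is higher.

Primer R, 44°C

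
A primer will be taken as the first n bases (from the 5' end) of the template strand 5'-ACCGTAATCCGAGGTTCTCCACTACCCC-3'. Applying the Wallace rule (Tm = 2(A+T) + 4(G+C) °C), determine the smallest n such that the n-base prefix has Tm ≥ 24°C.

First 8 bases: ACCGTAAT → Tm = 22°C (< 24°C)
First 9 bases: ACCGTAATC → Tm = 26°C (≥ 24°C)
Since every base adds ≥2°C, Tm only increases with n, so the threshold is first crossed at n = 9.

n = 9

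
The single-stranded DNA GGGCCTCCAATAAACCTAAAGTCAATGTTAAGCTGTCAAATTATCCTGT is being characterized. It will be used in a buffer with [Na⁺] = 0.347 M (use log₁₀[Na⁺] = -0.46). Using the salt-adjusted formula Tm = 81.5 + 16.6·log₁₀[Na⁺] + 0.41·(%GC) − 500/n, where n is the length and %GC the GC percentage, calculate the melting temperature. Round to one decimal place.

79.6°C

Length n = 49. C=11, T=14, A=16, G=8
G+C = 19, so %GC = 19/49 × 100 = 38.776%
Salt term: 16.6 × (-0.46) = -7.636
GC term: 0.41 × 38.776 = 15.898; length term: −500/49 = −10.204
Tm = 81.5 + (-7.636) + 15.898 − 10.204 = 79.558 → 79.6°C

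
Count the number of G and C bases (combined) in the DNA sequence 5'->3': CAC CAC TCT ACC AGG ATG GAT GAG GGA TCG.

Counting bases: T=5, C=8, A=8, G=9
G+C = 9 + 8 = 17

17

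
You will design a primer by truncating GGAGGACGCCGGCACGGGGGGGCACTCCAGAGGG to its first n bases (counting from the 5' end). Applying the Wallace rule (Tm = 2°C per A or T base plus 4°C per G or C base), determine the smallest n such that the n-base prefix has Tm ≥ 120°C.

First 33 bases: GGAGGACGCCGGCACGGGGGGGCACTCCAGAGG → Tm = 118°C (< 120°C)
First 34 bases: GGAGGACGCCGGCACGGGGGGGCACTCCAGAGGG → Tm = 122°C (≥ 120°C)
Since every base adds ≥2°C, Tm only increases with n, so the threshold is first crossed at n = 34.

n = 34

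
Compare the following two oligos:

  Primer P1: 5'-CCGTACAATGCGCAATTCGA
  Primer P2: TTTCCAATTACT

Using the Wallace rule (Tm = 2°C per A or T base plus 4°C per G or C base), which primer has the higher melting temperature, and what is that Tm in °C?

Primer P1: A+T=10, G+C=10 → Tm = 2(10)+4(10) = 60°C
Primer P2: A+T=9, G+C=3 → Tm = 2(9)+4(3) = 30°C
60°C vs 30°C → primer P1 is higher.

Primer P1, 60°C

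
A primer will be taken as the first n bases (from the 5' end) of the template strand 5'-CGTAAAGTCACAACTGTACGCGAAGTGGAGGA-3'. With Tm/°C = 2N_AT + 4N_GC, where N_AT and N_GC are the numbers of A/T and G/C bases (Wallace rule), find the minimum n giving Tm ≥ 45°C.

n = 16

First 15 bases: CGTAAAGTCACAACT → Tm = 42°C (< 45°C)
First 16 bases: CGTAAAGTCACAACTG → Tm = 46°C (≥ 45°C)
Each additional base adds 2°C (A/T) or 4°C (G/C), so Tm is non-decreasing in n; n = 16 is the first length to reach 45°C.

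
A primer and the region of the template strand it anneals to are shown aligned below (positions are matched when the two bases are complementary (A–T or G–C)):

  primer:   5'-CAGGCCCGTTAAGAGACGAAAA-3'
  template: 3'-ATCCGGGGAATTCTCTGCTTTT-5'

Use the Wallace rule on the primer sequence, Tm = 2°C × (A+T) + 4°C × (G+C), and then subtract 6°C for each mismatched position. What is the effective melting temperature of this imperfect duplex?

54°C

Primer base counts: A=9, T=2, G=6, C=5 → A+T=11, G+C=11
Perfect-match Tm = 2(11) + 4(11) = 22 + 44 = 66°C
Mismatches (positions where the bases are not complementary): 2 (at positions 1, 8)
Effective Tm = 66 − 2×6 = 66 − 12 = 54°C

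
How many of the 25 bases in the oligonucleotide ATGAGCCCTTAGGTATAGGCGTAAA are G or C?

Counting bases: T=6, C=4, A=8, G=7
Total G or C: 7 + 4 = 11

11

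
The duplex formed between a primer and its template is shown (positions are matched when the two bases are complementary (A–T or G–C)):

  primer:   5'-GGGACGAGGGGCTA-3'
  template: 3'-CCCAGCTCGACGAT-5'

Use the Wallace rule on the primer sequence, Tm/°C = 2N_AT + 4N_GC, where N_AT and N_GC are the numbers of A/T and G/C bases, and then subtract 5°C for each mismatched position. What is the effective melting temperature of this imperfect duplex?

33°C

Primer base counts: A=3, T=1, G=8, C=2 → A+T=4, G+C=10
Perfect-match Tm = 2(4) + 4(10) = 8 + 40 = 48°C
Mismatches (positions where the bases are not complementary): 3 (at positions 4, 9, 10)
Effective Tm = 48 − 3×5 = 48 − 15 = 33°C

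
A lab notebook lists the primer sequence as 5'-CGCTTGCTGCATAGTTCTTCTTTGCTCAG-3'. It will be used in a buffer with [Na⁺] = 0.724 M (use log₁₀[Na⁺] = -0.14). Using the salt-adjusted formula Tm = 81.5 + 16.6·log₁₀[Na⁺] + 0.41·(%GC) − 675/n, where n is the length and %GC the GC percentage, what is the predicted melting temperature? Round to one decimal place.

75.7°C

Length n = 29. T=12, A=3, C=8, G=6
G+C = 14, so %GC = 14/29 × 100 = 48.276%
Salt term: 16.6 × (-0.14) = -2.324
GC term: 0.41 × 48.276 = 19.793; length term: −675/29 = −23.276
Tm = 81.5 + (-2.324) + 19.793 − 23.276 = 75.693 → 75.7°C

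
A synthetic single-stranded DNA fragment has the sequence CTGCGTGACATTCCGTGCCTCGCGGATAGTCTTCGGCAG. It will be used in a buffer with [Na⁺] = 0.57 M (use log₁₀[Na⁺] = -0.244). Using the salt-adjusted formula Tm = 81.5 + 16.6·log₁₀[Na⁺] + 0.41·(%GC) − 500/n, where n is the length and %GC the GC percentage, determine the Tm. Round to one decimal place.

89.9°C

Length n = 39. Counting bases: G=12, A=5, T=10, C=12
G+C = 24, so %GC = 24/39 × 100 = 61.538%
Salt term: 16.6 × (-0.244) = -4.05
GC term: 0.41 × 61.538 = 25.231; length term: −500/39 = −12.821
Tm = 81.5 + (-4.05) + 25.231 − 12.821 = 89.86 → 89.9°C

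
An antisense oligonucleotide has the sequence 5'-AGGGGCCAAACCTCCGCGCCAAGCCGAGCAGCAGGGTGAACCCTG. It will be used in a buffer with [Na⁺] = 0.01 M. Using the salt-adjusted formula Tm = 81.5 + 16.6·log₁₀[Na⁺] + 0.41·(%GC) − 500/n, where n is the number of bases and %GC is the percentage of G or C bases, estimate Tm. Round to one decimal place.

65.4°C

Length n = 45. Counting bases: C=16, G=15, T=3, A=11
G+C = 31, so %GC = 31/45 × 100 = 68.889%
Salt term: 16.6 × (-2) = -33.2
GC term: 0.41 × 68.889 = 28.244; length term: −500/45 = −11.111
Tm = 81.5 + (-33.2) + 28.244 − 11.111 = 65.433 → 65.4°C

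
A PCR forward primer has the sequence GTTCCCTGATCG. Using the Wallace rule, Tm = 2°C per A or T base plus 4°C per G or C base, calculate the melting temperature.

T=4, C=4, A=1, G=3
So N_AT = 5 and N_GC = 7.
Tm = 4·7 + 2·5 = 28 + 10 = 38°C

38°C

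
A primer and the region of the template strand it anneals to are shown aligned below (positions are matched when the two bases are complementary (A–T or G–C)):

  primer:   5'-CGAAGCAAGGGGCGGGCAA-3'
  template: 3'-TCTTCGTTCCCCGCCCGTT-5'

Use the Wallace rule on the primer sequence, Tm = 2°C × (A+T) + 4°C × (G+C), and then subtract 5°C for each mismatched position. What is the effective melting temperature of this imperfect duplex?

Primer base counts: A=6, T=0, G=9, C=4 → A+T=6, G+C=13
Perfect-match Tm = 2(6) + 4(13) = 12 + 52 = 64°C
Mismatches (positions where the bases are not complementary): 1 (at position 1)
Effective Tm = 64 − 1×5 = 64 − 5 = 59°C

59°C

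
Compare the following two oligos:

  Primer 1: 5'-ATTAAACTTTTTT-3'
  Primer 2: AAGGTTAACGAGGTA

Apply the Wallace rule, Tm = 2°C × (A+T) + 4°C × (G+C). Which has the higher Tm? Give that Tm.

Primer 2, 42°C

Primer 1: A+T=12, G+C=1 → Tm = 2(12)+4(1) = 28°C
Primer 2: A+T=9, G+C=6 → Tm = 2(9)+4(6) = 42°C
28°C vs 42°C → primer 2 is higher.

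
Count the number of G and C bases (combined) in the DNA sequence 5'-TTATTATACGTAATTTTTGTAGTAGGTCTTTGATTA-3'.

Counting bases: T=19, C=2, G=6, A=9
G+C = 6 + 2 = 8

8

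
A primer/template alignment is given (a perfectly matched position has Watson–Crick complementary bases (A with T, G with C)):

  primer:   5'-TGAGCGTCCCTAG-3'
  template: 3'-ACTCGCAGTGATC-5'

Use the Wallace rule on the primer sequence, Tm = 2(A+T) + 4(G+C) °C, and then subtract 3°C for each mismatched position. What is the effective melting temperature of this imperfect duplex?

39°C

Primer base counts: A=2, T=3, G=4, C=4 → A+T=5, G+C=8
Perfect-match Tm = 2(5) + 4(8) = 10 + 32 = 42°C
Mismatches (positions where the bases are not complementary): 1 (at position 9)
Effective Tm = 42 − 1×3 = 42 − 3 = 39°C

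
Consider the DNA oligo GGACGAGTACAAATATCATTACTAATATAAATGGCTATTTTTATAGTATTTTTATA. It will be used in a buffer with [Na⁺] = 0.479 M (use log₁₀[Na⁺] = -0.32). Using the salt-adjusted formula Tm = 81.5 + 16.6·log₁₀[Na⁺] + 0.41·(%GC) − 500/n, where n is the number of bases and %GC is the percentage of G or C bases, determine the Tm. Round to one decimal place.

Length n = 56. T=23, A=21, G=7, C=5
G+C = 12, so %GC = 12/56 × 100 = 21.429%
Salt term: 16.6 × (-0.32) = -5.312
GC term: 0.41 × 21.429 = 8.786; length term: −500/56 = −8.929
Tm = 81.5 + (-5.312) + 8.786 − 8.929 = 76.045 → 76.0°C

76.0°C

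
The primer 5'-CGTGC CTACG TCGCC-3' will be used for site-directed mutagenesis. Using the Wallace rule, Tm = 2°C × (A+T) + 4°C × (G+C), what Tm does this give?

Base counts: G=4, A=1, C=7, T=3
A+T = 4, G+C = 11
Tm = 2(4) + 4(11) = 8 + 44 = 52°C

52°C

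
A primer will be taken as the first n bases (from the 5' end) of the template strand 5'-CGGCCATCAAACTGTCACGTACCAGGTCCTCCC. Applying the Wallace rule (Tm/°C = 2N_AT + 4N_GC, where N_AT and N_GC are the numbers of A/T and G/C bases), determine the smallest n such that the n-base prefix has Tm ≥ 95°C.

First 30 bases: CGGCCATCAAACTGTCACGTACCAGGTCCT → Tm = 94°C (< 95°C)
First 31 bases: CGGCCATCAAACTGTCACGTACCAGGTCCTC → Tm = 98°C (≥ 95°C)
Each additional base adds 2°C (A/T) or 4°C (G/C), so Tm is non-decreasing in n; n = 31 is the first length to reach 95°C.

n = 31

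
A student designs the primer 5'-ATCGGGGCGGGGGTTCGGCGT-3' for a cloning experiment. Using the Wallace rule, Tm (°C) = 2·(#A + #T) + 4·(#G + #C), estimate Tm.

74°C

Scanning the sequence gives T=4, G=12, C=4, A=1.
A+T = 5, G+C = 16
Tm = 2(5) + 4(16) = 10 + 64 = 74°C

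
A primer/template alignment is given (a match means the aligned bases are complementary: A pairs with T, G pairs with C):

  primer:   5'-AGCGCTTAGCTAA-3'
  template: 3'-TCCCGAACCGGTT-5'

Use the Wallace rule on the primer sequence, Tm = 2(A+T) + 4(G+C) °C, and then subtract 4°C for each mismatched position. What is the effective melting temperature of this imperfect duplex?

26°C

Primer base counts: A=4, T=3, G=3, C=3 → A+T=7, G+C=6
Perfect-match Tm = 2(7) + 4(6) = 14 + 24 = 38°C
Mismatches (positions where the bases are not complementary): 3 (at positions 3, 8, 11)
Effective Tm = 38 − 3×4 = 38 − 12 = 26°C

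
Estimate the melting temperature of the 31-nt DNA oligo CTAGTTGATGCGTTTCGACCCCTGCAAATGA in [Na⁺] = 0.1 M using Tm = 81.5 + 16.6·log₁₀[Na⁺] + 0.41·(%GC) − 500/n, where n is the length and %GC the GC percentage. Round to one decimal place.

68.6°C

Length n = 31. Scanning the sequence gives G=7, T=9, A=7, C=8.
G+C = 15, so %GC = 15/31 × 100 = 48.387%
Salt term: 16.6 × (-1) = -16.6
GC term: 0.41 × 48.387 = 19.839; length term: −500/31 = −16.129
Tm = 81.5 + (-16.6) + 19.839 − 16.129 = 68.61 → 68.6°C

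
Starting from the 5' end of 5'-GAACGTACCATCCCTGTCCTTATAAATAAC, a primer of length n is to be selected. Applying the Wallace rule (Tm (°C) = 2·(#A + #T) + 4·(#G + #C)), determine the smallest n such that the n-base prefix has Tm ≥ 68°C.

n = 23

First 22 bases: GAACGTACCATCCCTGTCCTTA → Tm = 66°C (< 68°C)
First 23 bases: GAACGTACCATCCCTGTCCTTAT → Tm = 68°C (≥ 68°C)
Since every base adds ≥2°C, Tm only increases with n, so the threshold is first crossed at n = 23.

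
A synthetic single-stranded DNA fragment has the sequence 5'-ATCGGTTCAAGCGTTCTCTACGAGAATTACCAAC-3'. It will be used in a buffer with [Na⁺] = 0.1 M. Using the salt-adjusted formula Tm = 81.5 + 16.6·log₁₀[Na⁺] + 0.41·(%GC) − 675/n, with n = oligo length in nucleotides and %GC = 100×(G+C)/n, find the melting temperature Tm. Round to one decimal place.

Length n = 34. A=10, C=9, G=6, T=9
G+C = 15, so %GC = 15/34 × 100 = 44.118%
Salt term: 16.6 × (-1) = -16.6
GC term: 0.41 × 44.118 = 18.088; length term: −675/34 = −19.853
Tm = 81.5 + (-16.6) + 18.088 − 19.853 = 63.135 → 63.1°C

63.1°C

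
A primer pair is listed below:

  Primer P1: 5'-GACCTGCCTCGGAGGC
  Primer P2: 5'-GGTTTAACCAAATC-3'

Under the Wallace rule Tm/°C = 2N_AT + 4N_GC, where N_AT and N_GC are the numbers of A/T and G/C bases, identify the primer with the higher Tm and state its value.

Primer P1: A+T=4, G+C=12 → Tm = 2(4)+4(12) = 56°C
Primer P2: A+T=9, G+C=5 → Tm = 2(9)+4(5) = 38°C
56°C vs 38°C → primer P1 is higher.

Primer P1, 56°C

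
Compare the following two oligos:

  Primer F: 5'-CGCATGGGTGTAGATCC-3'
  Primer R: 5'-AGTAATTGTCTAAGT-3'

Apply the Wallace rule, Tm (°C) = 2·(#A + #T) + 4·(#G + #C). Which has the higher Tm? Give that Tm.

Primer F, 54°C

Primer F: A+T=7, G+C=10 → Tm = 2(7)+4(10) = 54°C
Primer R: A+T=11, G+C=4 → Tm = 2(11)+4(4) = 38°C
54°C vs 38°C → primer F is higher.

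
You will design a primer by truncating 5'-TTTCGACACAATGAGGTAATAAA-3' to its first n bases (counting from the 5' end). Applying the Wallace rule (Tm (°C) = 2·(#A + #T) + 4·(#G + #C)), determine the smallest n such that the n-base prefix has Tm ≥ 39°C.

First 14 bases: TTTCGACACAATGA → Tm = 38°C (< 39°C)
First 15 bases: TTTCGACACAATGAG → Tm = 42°C (≥ 39°C)
Since every base adds ≥2°C, Tm only increases with n, so the threshold is first crossed at n = 15.

n = 15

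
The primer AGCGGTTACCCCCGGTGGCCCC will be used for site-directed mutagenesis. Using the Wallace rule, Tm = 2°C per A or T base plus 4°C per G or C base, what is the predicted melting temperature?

78°C

Scanning the sequence gives A=2, G=7, T=3, C=10.
AT pairs contribute 5, GC pairs contribute 17.
Tm = 2(5) + 4(17) = 10 + 68 = 78°C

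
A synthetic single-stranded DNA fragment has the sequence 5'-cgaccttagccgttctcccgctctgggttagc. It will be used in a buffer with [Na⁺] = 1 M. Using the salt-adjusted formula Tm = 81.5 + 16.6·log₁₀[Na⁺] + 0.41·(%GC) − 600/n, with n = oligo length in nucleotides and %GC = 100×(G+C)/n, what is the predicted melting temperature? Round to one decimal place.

Length n = 32. Scanning the sequence gives C=12, G=8, A=3, T=9.
G+C = 20, so %GC = 20/32 × 100 = 62.5%
Salt term: 16.6 × (0) = 0
GC term: 0.41 × 62.5 = 25.625; length term: −600/32 = −18.75
Tm = 81.5 + (0) + 25.625 − 18.75 = 88.375 → 88.4°C

88.4°C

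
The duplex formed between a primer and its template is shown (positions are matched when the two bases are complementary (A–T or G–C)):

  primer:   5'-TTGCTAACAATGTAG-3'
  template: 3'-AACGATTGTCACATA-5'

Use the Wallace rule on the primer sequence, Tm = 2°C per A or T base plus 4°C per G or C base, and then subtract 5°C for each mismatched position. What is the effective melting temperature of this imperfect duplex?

Primer base counts: A=5, T=5, G=3, C=2 → A+T=10, G+C=5
Perfect-match Tm = 2(10) + 4(5) = 20 + 20 = 40°C
Mismatches (positions where the bases are not complementary): 2 (at positions 10, 15)
Effective Tm = 40 − 2×5 = 40 − 10 = 30°C

30°C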